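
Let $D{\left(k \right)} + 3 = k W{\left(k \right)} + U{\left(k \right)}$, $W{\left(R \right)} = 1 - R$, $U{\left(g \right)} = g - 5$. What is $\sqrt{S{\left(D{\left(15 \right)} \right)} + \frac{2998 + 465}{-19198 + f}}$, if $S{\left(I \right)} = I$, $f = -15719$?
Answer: $\frac{i \sqrt{247617886038}}{34917} \approx 14.251 i$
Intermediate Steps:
$U{\left(g \right)} = -5 + g$
$D{\left(k \right)} = -8 + k + k \left(1 - k\right)$ ($D{\left(k \right)} = -3 + \left(k \left(1 - k\right) + \left(-5 + k\right)\right) = -3 + \left(-5 + k + k \left(1 - k\right)\right) = -8 + k + k \left(1 - k\right)$)
$\sqrt{S{\left(D{\left(15 \right)} \right)} + \frac{2998 + 465}{-19198 + f}} = \sqrt{\left(-8 + 15 - 15 \left(-1 + 15\right)\right) + \frac{2998 + 465}{-19198 - 15719}} = \sqrt{\left(-8 + 15 - 15 \cdot 14\right) + \frac{3463}{-34917}} = \sqrt{\left(-8 + 15 - 210\right) + 3463 \left(- \frac{1}{34917}\right)} = \sqrt{-203 - \frac{3463}{34917}} = \sqrt{- \frac{7091614}{34917}} = \frac{i \sqrt{247617886038}}{34917}$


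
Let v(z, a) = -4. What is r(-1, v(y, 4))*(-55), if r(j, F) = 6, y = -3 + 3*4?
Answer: -330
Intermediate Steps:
y = 9 (y = -3 + 12 = 9)
r(-1, v(y, 4))*(-55) = 6*(-55) = -330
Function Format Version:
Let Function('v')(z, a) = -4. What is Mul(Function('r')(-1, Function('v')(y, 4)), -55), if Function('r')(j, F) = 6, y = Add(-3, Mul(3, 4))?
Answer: -330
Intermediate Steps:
y = 9 (y = Add(-3, 12) = 9)
Mul(Function('r')(-1, Function('v')(y, 4)), -55) = Mul(6, -55) = -330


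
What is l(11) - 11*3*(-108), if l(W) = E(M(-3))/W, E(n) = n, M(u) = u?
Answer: 39201/11 ≈ 3563.7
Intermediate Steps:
l(W) = -3/W
l(11) - 11*3*(-108) = -3/11 - 11*3*(-108) = -3*1/11 - 33*(-108) = -3/11 + 3564 = 39201/11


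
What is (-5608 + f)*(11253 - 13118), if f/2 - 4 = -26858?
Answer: 110624340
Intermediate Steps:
f = -53708 (f = 8 + 2*(-26858) = 8 - 53716 = -53708)
(-5608 + f)*(11253 - 13118) = (-5608 - 53708)*(11253 - 13118) = -59316*(-1865) = 110624340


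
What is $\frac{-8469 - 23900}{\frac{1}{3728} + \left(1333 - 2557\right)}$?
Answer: $\frac{120671632}{4563071} \approx 26.445$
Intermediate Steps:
$\frac{-8469 - 23900}{\frac{1}{3728} + \left(1333 - 2557\right)} = - \frac{32369}{\frac{1}{3728} + \left(1333 - 2557\right)} = - \frac{32369}{\frac{1}{3728} - 1224} = - \frac{32369}{- \frac{4563071}{3728}} = \left(-32369\right) \left(- \frac{3728}{4563071}\right) = \frac{120671632}{4563071}$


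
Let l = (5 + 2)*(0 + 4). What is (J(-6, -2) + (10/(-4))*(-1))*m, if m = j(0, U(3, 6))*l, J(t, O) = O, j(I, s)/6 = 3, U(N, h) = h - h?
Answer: 252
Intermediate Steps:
U(N, h) = 0
j(I, s) = 18 (j(I, s) = 6*3 = 18)
l = 28 (l = 7*4 = 28)
m = 504 (m = 18*28 = 504)
(J(-6, -2) + (10/(-4))*(-1))*m = (-2 + (10/(-4))*(-1))*504 = (-2 + (10*(-¼))*(-1))*504 = (-2 - 5/2*(-1))*504 = (-2 + 5/2)*504 = (½)*504 = 252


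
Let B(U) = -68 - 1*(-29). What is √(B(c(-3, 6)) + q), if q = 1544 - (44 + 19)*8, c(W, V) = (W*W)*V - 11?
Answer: √1001 ≈ 31.639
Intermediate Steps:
c(W, V) = -11 + V*W² (c(W, V) = W²*V - 11 = V*W² - 11 = -11 + V*W²)
B(U) = -39 (B(U) = -68 + 29 = -39)
q = 1040 (q = 1544 - 63*8 = 1544 - 1*504 = 1544 - 504 = 1040)
√(B(c(-3, 6)) + q) = √(-39 + 1040) = √1001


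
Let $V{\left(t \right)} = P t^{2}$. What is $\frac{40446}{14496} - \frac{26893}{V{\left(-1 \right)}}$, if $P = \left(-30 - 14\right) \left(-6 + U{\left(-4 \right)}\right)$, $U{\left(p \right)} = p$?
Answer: $- \frac{7750931}{132880} \approx -58.33$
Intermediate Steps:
$P = 440$ ($P = \left(-30 - 14\right) \left(-6 - 4\right) = \left(-44\right) \left(-10\right) = 440$)
$V{\left(t \right)} = 440 t^{2}$
$\frac{40446}{14496} - \frac{26893}{V{\left(-1 \right)}} = \frac{40446}{14496} - \frac{26893}{440 \left(-1\right)^{2}} = 40446 \cdot \frac{1}{14496} - \frac{26893}{440 \cdot 1} = \frac{6741}{2416} - \frac{26893}{440} = - \frac{7750931}{132880}$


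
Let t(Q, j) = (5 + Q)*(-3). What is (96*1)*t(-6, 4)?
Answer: 288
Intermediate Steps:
t(Q, j) = -15 - 3*Q
(96*1)*t(-6, 4) = (96*1)*(-15 - 3*(-6)) = 96*(-15 + 18) = 96*3 = 288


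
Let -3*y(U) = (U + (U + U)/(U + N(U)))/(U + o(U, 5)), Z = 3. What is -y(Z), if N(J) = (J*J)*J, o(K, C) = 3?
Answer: 8/45 ≈ 0.17778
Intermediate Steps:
N(J) = J**3 (N(J) = J**2*J = J**3)
y(U) = -(U + 2*U/(U + U**3))/(3*(3 + U)) (y(U) = -(U + (U + U)/(U + U**3))/(3*(U + 3)) = -(U + (2*U)/(U + U**3))/(3*(3 + U)) = -(U + 2*U/(U + U**3))/(3*(3 + U)))
-y(Z) = -(-1)*(2 + 3 + 3**3)/(9 + 3*3 + 3*3**3 + 9*3**2) = -(-1)*(2 + 3 + 27)/(9 + 9 + 3*27 + 9*9) = -(-1)*32/(9 + 9 + 81 + 81) = -(-1)*32/180 = -1*(-8/45) = 8/45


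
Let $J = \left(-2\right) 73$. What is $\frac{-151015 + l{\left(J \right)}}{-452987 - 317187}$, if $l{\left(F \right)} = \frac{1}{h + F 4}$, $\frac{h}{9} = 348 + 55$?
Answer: $\frac{229769322}{1171819741} \approx 0.19608$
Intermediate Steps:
$h = 3627$ ($h = 9 \left(348 + 55\right) = 9 \cdot 403 = 3627$)
$J = -146$
$l{\left(F \right)} = \frac{1}{3627 + 4 F}$ ($l{\left(F \right)} = \frac{1}{3627 + F 4} = \frac{1}{3627 + 4 F}$)
$\frac{-151015 + l{\left(J \right)}}{-452987 - 317187} = \frac{-151015 + \frac{1}{3627 + 4 \left(-146\right)}}{-452987 - 317187} = \frac{-151015 + \frac{1}{3627 - 584}}{-770174} = \left(-151015 + \frac{1}{3043}\right) \left(- \frac{1}{770174}\right) = \left(- \frac{459538644}{3043}\right) \left(- \frac{1}{770174}\right) = \frac{229769322}{1171819741}$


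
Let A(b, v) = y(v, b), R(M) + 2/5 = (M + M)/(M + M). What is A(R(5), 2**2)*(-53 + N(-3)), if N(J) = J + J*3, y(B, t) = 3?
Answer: -195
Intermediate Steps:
R(M) = 3/5 (R(M) = -2/5 + (M + M)/(M + M) = -2/5 + (2*M)/((2*M)) = -2/5 + (2*M)*(1/(2*M)) = -2/5 + 1 = 3/5)
A(b, v) = 3
N(J) = 4*J (N(J) = J + 3*J = 4*J)
A(R(5), 2**2)*(-53 + N(-3)) = 3*(-53 + 4*(-3)) = 3*(-53 - 12) = 3*(-65) = -195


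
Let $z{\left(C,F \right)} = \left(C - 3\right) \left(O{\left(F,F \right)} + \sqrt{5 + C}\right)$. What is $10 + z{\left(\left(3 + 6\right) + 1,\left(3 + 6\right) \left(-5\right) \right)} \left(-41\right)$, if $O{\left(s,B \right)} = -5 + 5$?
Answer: $10 - 287 \sqrt{15} \approx -1101.5$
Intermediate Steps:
$O{\left(s,B \right)} = 0$
$z{\left(C,F \right)} = \sqrt{5 + C} \left(-3 + C\right)$ ($z{\left(C,F \right)} = \left(C - 3\right) \left(0 + \sqrt{5 + C}\right) = \left(-3 + C\right) \sqrt{5 + C} = \sqrt{5 + C} \left(-3 + C\right)$)
$10 + z{\left(\left(3 + 6\right) + 1,\left(3 + 6\right) \left(-5\right) \right)} \left(-41\right) = 10 + \sqrt{5 + \left(\left(3 + 6\right) + 1\right)} \left(-3 + \left(\left(3 + 6\right) + 1\right)\right) \left(-41\right) = 10 + \sqrt{5 + \left(9 + 1\right)} \left(-3 + \left(9 + 1\right)\right) \left(-41\right) = 10 + \sqrt{5 + 10} \left(-3 + 10\right) \left(-41\right) = 10 + \sqrt{15} \cdot 7 \left(-41\right) = 10 + 7 \sqrt{15} \left(-41\right) = 10 - 287 \sqrt{15}$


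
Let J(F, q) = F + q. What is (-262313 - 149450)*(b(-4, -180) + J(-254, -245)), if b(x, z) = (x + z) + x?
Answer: 282881181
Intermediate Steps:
b(x, z) = z + 2*x
(-262313 - 149450)*(b(-4, -180) + J(-254, -245)) = (-262313 - 149450)*((-180 + 2*(-4)) + (-254 - 245)) = -411763*((-180 - 8) - 499) = -411763*(-188 - 499) = -411763*(-687) = 282881181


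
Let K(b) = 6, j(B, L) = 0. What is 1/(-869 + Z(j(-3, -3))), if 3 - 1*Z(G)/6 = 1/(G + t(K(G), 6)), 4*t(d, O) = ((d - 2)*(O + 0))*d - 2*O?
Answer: -11/9363 ≈ -0.0011748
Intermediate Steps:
t(d, O) = -O/2 + O*d*(-2 + d)/4 (t(d, O) = (((d - 2)*(O + 0))*d - 2*O)/4 = (((-2 + d)*O)*d - 2*O)/4 = ((O*(-2 + d))*d - 2*O)/4 = (O*d*(-2 + d) - 2*O)/4 = (-2*O + O*d*(-2 + d))/4 = -O/2 + O*d*(-2 + d)/4)
Z(G) = 18 - 6/(33 + G) (Z(G) = 18 - 6/(G + (¼)*6*(-2 + 6² - 2*6)) = 18 - 6/(G + (¼)*6*(-2 + 36 - 12)) = 18 - 6/(G + (¼)*6*22) = 18 - 6/(G + 33) = 18 - 6/(33 + G))
1/(-869 + Z(j(-3, -3))) = 1/(-869 + 6*(98 + 3*0)/(33 + 0)) = 1/(-869 + 6*(98 + 0)/33) = 1/(-869 + 6*(1/33)*98) = 1/(-869 + 196/11) = 1/(-9363/11) = -11/9363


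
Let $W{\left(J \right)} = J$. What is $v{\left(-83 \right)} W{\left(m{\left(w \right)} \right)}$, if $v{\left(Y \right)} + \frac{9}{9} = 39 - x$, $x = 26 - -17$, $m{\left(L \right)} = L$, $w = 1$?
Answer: $-5$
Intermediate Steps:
$x = 43$ ($x = 26 + 17 = 43$)
$v{\left(Y \right)} = -5$ ($v{\left(Y \right)} = -1 + \left(39 - 43\right) = -1 - 4 = -5$)
$v{\left(-83 \right)} W{\left(m{\left(w \right)} \right)} = \left(-5\right) 1 = -5$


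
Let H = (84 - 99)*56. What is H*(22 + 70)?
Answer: -77280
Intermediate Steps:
H = -840 (H = -15*56 = -840)
H*(22 + 70) = -840*(22 + 70) = -840*92 = -77280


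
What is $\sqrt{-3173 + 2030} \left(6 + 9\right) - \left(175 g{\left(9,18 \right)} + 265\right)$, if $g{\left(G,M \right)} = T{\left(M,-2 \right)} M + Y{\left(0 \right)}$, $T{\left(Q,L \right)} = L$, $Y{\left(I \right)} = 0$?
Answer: $6035 + 45 i \sqrt{127} \approx 6035.0 + 507.12 i$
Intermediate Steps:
$g{\left(G,M \right)} = - 2 M$ ($g{\left(G,M \right)} = - 2 M + 0 = - 2 M$)
$\sqrt{-3173 + 2030} \left(6 + 9\right) - \left(175 g{\left(9,18 \right)} + 265\right) = \sqrt{-3173 + 2030} \left(6 + 9\right) - \left(175 \left(\left(-2\right) 18\right) + 265\right) = \sqrt{-1143} \cdot 15 - \left(175 \left(-36\right) + 265\right) = 3 i \sqrt{127} \cdot 15 - \left(-6300 + 265\right) = 45 i \sqrt{127} - -6035 = 45 i \sqrt{127} + 6035 = 6035 + 45 i \sqrt{127}$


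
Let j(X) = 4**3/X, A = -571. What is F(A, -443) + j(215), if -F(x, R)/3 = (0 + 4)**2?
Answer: -10256/215 ≈ -47.702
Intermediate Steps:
F(x, R) = -48 (F(x, R) = -3*(0 + 4)**2 = -3*4**2 = -3*16 = -48)
j(X) = 64/X
F(A, -443) + j(215) = -48 + 64/215 = -10256/215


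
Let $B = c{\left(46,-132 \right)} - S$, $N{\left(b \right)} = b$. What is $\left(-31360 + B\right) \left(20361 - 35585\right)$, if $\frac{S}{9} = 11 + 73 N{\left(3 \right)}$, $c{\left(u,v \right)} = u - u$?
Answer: $508938320$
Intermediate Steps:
$c{\left(u,v \right)} = 0$
$S = 2070$ ($S = 9 \left(11 + 73 \cdot 3\right) = 9 \left(11 + 219\right) = 9 \cdot 230 = 2070$)
$B = -2070$ ($B = 0 - 2070 = -2070$)
$\left(-31360 + B\right) \left(20361 - 35585\right) = \left(-31360 - 2070\right) \left(20361 - 35585\right) = \left(-33430\right) \left(-15224\right) = 508938320$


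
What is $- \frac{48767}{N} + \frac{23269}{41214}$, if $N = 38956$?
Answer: $- \frac{551707987}{802766292} \approx -0.68726$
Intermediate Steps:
$- \frac{48767}{N} + \frac{23269}{41214} = - \frac{48767}{38956} + \frac{23269}{41214} = - \frac{551707987}{802766292}$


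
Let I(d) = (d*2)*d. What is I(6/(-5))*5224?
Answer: 376128/25 ≈ 15045.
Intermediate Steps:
I(d) = 2*d² (I(d) = (2*d)*d = 2*d²)
I(6/(-5))*5224 = (2*(6/(-5))²)*5224 = (2*(6*(-⅕))²)*5224 = (2*(-6/5)²)*5224 = (2*(36/25))*5224 = (72/25)*5224 = 376128/25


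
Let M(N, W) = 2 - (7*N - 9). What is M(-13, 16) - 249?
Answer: -147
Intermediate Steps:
M(N, W) = 11 - 7*N (M(N, W) = 2 - (-9 + 7*N) = 2 + (9 - 7*N) = 11 - 7*N)
M(-13, 16) - 249 = (11 - 7*(-13)) - 249 = (11 + 91) - 249 = 102 - 249 = -147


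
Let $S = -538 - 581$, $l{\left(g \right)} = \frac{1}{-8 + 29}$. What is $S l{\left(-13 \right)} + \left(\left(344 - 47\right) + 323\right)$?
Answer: $\frac{3967}{7} \approx 566.71$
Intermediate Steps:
$l{\left(g \right)} = \frac{1}{21}$
$S = -1119$
$S l{\left(-13 \right)} + \left(\left(344 - 47\right) + 323\right) = \left(-1119\right) \frac{1}{21} + \left(\left(344 - 47\right) + 323\right) = - \frac{373}{7} + \left(297 + 323\right) = - \frac{373}{7} + 620 = \frac{3967}{7}$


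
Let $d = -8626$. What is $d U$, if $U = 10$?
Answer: $-86260$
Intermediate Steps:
$d U = \left(-8626\right) 10 = -86260$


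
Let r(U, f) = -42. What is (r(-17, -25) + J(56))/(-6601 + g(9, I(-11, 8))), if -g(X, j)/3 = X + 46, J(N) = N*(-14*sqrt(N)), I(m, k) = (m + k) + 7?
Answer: 21/3383 + 784*sqrt(14)/3383 ≈ 0.87333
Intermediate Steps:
I(m, k) = 7 + k + m (I(m, k) = (k + m) + 7 = 7 + k + m)
J(N) = -14*N**(3/2)
g(X, j) = -138 - 3*X (g(X, j) = -3*(X + 46) = -3*(46 + X) = -138 - 3*X)
(r(-17, -25) + J(56))/(-6601 + g(9, I(-11, 8))) = (-42 - 1568*sqrt(14))/(-6601 + (-138 - 3*9)) = (-42 - 1568*sqrt(14))/(-6601 + (-138 - 27)) = (-42 - 1568*sqrt(14))/(-6601 - 165) = (-42 - 1568*sqrt(14))/(-6766) = (-42 - 1568*sqrt(14))*(-1/6766) = 21/3383 + 784*sqrt(14)/3383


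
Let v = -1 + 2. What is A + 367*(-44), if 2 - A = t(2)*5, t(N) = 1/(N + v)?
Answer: -48443/3 ≈ -16148.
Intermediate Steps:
v = 1
t(N) = 1/(1 + N) (t(N) = 1/(N + 1) = 1/(1 + N))
A = ⅓ (A = 2 - 5/(1 + 2) = 2 - 5/3 = ⅓ ≈ 0.33333)
A + 367*(-44) = ⅓ + 367*(-44) = ⅓ - 16148 = -48443/3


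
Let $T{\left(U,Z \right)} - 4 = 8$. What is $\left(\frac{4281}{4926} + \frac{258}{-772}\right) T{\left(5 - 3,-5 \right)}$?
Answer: $\frac{1017012}{158453} \approx 6.4184$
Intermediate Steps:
$T{\left(U,Z \right)} = 12$ ($T{\left(U,Z \right)} = 4 + 8 = 12$)
$\left(\frac{4281}{4926} + \frac{258}{-772}\right) T{\left(5 - 3,-5 \right)} = \left(\frac{4281}{4926} + \frac{258}{-772}\right) 12 = \left(4281 \cdot \frac{1}{4926} + 258 \left(- \frac{1}{772}\right)\right) 12 = \left(\frac{1427}{1642} - \frac{129}{386}\right) 12 = \frac{84751}{158453} \cdot 12 = \frac{1017012}{158453}$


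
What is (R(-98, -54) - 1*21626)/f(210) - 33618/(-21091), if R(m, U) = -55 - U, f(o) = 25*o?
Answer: -13316217/5272750 ≈ -2.5255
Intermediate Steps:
(R(-98, -54) - 1*21626)/f(210) - 33618/(-21091) = ((-55 - 1*(-54)) - 1*21626)/((25*210)) - 33618/(-21091) = ((-55 + 54) - 21626)/5250 - 33618*(-1/21091) = (-1 - 21626)*(1/5250) + 33618/21091 = -21627*1/5250 + 33618/21091 = -7209/1750 + 33618/21091 = -13316217/5272750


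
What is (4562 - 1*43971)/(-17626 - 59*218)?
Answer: 39409/30488 ≈ 1.2926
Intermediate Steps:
(4562 - 1*43971)/(-17626 - 59*218) = (4562 - 43971)/(-17626 - 12862) = -39409/(-30488) = -39409*(-1/30488) = 39409/30488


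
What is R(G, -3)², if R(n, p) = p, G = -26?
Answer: 9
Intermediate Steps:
R(G, -3)² = (-3)² = 9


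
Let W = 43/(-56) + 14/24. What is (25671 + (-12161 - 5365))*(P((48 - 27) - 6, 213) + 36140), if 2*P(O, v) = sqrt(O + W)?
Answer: 294360300 + 2715*sqrt(104538)/56 ≈ 2.9438e+8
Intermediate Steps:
W = -31/168 (W = 43*(-1/56) + 14*(1/24) = -43/56 + 7/12 = -31/168 ≈ -0.18452)
P(O, v) = sqrt(-31/168 + O)/2 (P(O, v) = sqrt(O - 31/168)/2 = sqrt(-31/168 + O)/2)
(25671 + (-12161 - 5365))*(P((48 - 27) - 6, 213) + 36140) = (25671 + (-12161 - 5365))*(sqrt(-1302 + 7056*((48 - 27) - 6))/168 + 36140) = (25671 - 17526)*(sqrt(-1302 + 7056*(21 - 6))/168 + 36140) = 8145*(sqrt(-1302 + 7056*15)/168 + 36140) = 8145*(sqrt(-1302 + 105840)/168 + 36140) = 8145*(sqrt(104538)/168 + 36140) = 8145*(36140 + sqrt(104538)/168) = 294360300 + 2715*sqrt(104538)/56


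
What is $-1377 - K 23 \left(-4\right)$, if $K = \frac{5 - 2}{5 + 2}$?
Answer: $- \frac{9363}{7} \approx -1337.6$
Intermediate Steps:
$K = \frac{3}{7} \approx 0.42857$
$-1377 - K 23 \left(-4\right) = -1377 - \frac{3}{7} \cdot 23 \left(-4\right) = -1377 - \frac{69}{7} \left(-4\right) = -1377 - - \frac{276}{7} = -1377 + \frac{276}{7} = - \frac{9363}{7}$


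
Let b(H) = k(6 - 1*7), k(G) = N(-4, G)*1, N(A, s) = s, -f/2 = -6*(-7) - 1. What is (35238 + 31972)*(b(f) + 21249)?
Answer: 1428078080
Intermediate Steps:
f = -82 (f = -2*(-6*(-7) - 1) = -2*(42 - 1) = -2*41 = -82)
k(G) = G (k(G) = G*1 = G)
b(H) = -1 (b(H) = 6 - 1*7 = 6 - 7 = -1)
(35238 + 31972)*(b(f) + 21249) = (35238 + 31972)*(-1 + 21249) = 67210*21248 = 1428078080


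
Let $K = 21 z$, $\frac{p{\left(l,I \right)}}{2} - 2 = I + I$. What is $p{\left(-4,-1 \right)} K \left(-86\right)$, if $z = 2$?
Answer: $0$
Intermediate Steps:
$p{\left(l,I \right)} = 4 + 4 I$ ($p{\left(l,I \right)} = 4 + 2 \left(I + I\right) = 4 + 2 \cdot 2 I = 4 + 4 I$)
$K = 42$ ($K = 21 \cdot 2 = 42$)
$p{\left(-4,-1 \right)} K \left(-86\right) = \left(4 + 4 \left(-1\right)\right) 42 \left(-86\right) = \left(4 - 4\right) 42 \left(-86\right) = 0 \cdot 42 \left(-86\right) = 0 \left(-86\right) = 0$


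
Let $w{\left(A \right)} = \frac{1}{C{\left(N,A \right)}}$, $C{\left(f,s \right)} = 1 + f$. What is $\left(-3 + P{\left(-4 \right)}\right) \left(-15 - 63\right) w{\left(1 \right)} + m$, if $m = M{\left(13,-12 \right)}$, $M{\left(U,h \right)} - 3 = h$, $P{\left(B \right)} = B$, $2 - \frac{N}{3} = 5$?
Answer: $- \frac{309}{4} \approx -77.25$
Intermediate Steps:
$N = -9$ ($N = 6 - 15 = -9$)
$w{\left(A \right)} = - \frac{1}{8}$ ($w{\left(A \right)} = \frac{1}{1 - 9} = \frac{1}{-8} = - \frac{1}{8}$)
$M{\left(U,h \right)} = 3 + h$
$m = -9$ ($m = 3 - 12 = -9$)
$\left(-3 + P{\left(-4 \right)}\right) \left(-15 - 63\right) w{\left(1 \right)} + m = \left(-3 - 4\right) \left(-15 - 63\right) \left(- \frac{1}{8}\right) - 9 = \left(-7\right) \left(-78\right) \left(- \frac{1}{8}\right) - 9 = 546 \left(- \frac{1}{8}\right) - 9 = - \frac{273}{4} - 9 = - \frac{309}{4}$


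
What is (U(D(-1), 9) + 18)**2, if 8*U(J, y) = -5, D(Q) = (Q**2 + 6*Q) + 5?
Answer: 19321/64 ≈ 301.89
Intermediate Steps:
D(Q) = 5 + Q**2 + 6*Q
U(J, y) = -5/8 (U(J, y) = (1/8)*(-5) = -5/8)
(U(D(-1), 9) + 18)**2 = (-5/8 + 18)**2 = (139/8)**2 = 19321/64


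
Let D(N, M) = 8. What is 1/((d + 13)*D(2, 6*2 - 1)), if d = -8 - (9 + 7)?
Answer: -1/88 ≈ -0.011364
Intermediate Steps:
d = -24 (d = -8 - 1*16 = -8 - 16 = -24)
1/((d + 13)*D(2, 6*2 - 1)) = 1/((-24 + 13)*8) = 1/(-11*8) = 1/(-88) = -1/88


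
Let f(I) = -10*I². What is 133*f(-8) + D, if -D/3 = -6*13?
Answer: -84886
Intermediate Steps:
D = 234 (D = -(-18)*13 = -3*(-78) = 234)
133*f(-8) + D = 133*(-10*(-8)²) + 234 = 133*(-10*64) + 234 = 133*(-640) + 234 = -85120 + 234 = -84886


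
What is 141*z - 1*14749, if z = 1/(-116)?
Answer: -1711025/116 ≈ -14750.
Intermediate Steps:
z = -1/116 ≈ -0.0086207
141*z - 1*14749 = 141*(-1/116) - 1*14749 = -141/116 - 14749 = -1711025/116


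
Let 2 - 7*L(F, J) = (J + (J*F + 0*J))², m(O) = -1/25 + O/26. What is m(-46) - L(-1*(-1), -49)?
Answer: 3116534/2275 ≈ 1369.9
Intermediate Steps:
m(O) = -1/25 + O/26 (m(O) = -1*1/25 + O*(1/26) = -1/25 + O/26)
L(F, J) = 2/7 - (J + F*J)²/7 (L(F, J) = 2/7 - (J + (J*F + 0*J))²/7 = 2/7 - (J + (F*J + 0))²/7 = 2/7 - (J + F*J)²/7)
m(-46) - L(-1*(-1), -49) = (-1/25 + (1/26)*(-46)) - (2/7 - ⅐*(-49)²*(1 - 1*(-1))²) = (-1/25 - 23/13) - (2/7 - ⅐*2401*(1 + 1)²) = -588/325 - (2/7 - ⅐*2401*2²) = -588/325 - (2/7 - ⅐*2401*4) = -588/325 - (2/7 - 1372) = -588/325 - 1*(-9602/7) = -588/325 + 9602/7 = 3116534/2275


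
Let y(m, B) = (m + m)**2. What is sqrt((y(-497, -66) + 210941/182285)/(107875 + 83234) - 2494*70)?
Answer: I*sqrt(211858441395105339627138435)/34836304065 ≈ 417.82*I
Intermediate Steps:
y(m, B) = 4*m**2 (y(m, B) = (2*m)**2 = 4*m**2)
sqrt((y(-497, -66) + 210941/182285)/(107875 + 83234) - 2494*70) = sqrt((4*(-497)**2 + 210941/182285)/(107875 + 83234) - 2494*70) = sqrt((4*247009 + 210941*(1/182285))/191109 - 174580) = sqrt((988036 + 210941/182285)*(1/191109) - 174580) = sqrt((180104353201/182285)*(1/191109) - 174580) = sqrt(180104353201/34836304065 - 174580) = sqrt(-6081541859314499/34836304065) = I*sqrt(211858441395105339627138435)/34836304065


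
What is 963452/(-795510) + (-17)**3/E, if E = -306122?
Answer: -145512756257/121761556110 ≈ -1.1951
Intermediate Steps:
963452/(-795510) + (-17)**3/E = 963452/(-795510) + (-17)**3/(-306122) = 963452*(-1/795510) - 4913*(-1/306122) = -481726/397755 + 4913/306122 = -145512756257/121761556110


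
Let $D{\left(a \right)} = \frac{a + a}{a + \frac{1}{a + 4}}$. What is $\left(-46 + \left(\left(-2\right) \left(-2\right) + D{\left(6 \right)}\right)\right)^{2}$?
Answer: $\frac{5963364}{3721} \approx 1602.6$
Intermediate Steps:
$D{\left(a \right)} = \frac{2 a}{a + \frac{1}{4 + a}}$
$\left(-46 + \left(\left(-2\right) \left(-2\right) + D{\left(6 \right)}\right)\right)^{2} = \left(-46 + \left(\left(-2\right) \left(-2\right) + 2 \cdot 6 \frac{1}{1 + 6^{2} + 4 \cdot 6} \left(4 + 6\right)\right)\right)^{2} = \left(-46 + \left(4 + 2 \cdot 6 \frac{1}{1 + 36 + 24} \cdot 10\right)\right)^{2} = \left(-46 + \left(4 + 2 \cdot 6 \cdot \frac{1}{61} \cdot 10\right)\right)^{2} = \left(-46 + \left(4 + \frac{120}{61}\right)\right)^{2} = \left(-46 + \frac{364}{61}\right)^{2} = \left(- \frac{2442}{61}\right)^{2} = \frac{5963364}{3721}$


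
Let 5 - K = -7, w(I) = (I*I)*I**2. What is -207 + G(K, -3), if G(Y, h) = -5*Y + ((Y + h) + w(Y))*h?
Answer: -62502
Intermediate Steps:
w(I) = I**4 (w(I) = I**2*I**2 = I**4)
K = 12 (K = 5 - 1*(-7) = 5 + 7 = 12)
G(Y, h) = -5*Y + h*(Y + h + Y**4) (G(Y, h) = -5*Y + ((Y + h) + Y**4)*h = -5*Y + (Y + h + Y**4)*h = -5*Y + h*(Y + h + Y**4))
-207 + G(K, -3) = -207 + ((-3)**2 - 5*12 + 12*(-3) - 3*12**4) = -207 + (9 - 60 - 36 - 3*20736) = -207 + (9 - 60 - 36 - 62208) = -207 - 62295 = -62502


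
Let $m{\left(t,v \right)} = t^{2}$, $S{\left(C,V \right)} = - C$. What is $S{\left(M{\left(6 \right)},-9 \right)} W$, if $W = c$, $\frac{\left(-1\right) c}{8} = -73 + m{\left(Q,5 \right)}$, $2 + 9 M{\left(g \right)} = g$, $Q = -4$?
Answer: $- \frac{608}{3} \approx -202.67$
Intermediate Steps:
$M{\left(g \right)} = - \frac{2}{9} + \frac{g}{9}$
$c = 456$ ($c = - 8 \left(-73 + \left(-4\right)^{2}\right) = - 8 \left(-73 + 16\right) = \left(-8\right) \left(-57\right) = 456$)
$W = 456$
$S{\left(M{\left(6 \right)},-9 \right)} W = - (- \frac{2}{9} + \frac{1}{9} \cdot 6) 456 = - (- \frac{2}{9} + \frac{2}{3}) 456 = \left(-1\right) \frac{4}{9} \cdot 456 = \left(- \frac{4}{9}\right) 456 = - \frac{608}{3}$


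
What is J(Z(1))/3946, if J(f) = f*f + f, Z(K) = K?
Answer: 1/1973 ≈ 0.00050684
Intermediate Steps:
J(f) = f + f² (J(f) = f² + f = f + f²)
J(Z(1))/3946 = (1*(1 + 1))/3946 = (1*2)*(1/3946) = 2*(1/3946) = 1/1973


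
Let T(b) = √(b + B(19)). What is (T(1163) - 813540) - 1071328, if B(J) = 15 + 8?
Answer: -1884868 + √1186 ≈ -1.8848e+6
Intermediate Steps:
B(J) = 23
T(b) = √(23 + b) (T(b) = √(b + 23) = √(23 + b))
(T(1163) - 813540) - 1071328 = (√(23 + 1163) - 813540) - 1071328 = (√1186 - 813540) - 1071328 = (-813540 + √1186) - 1071328 = -1884868 + √1186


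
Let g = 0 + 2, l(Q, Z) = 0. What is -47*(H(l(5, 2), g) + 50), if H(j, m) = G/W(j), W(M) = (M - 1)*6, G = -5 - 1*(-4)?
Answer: -14147/6 ≈ -2357.8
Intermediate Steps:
G = -1 (G = -5 + 4 = -1)
W(M) = -6 + 6*M (W(M) = (-1 + M)*6 = -6 + 6*M)
g = 2
H(j, m) = -1/(-6 + 6*j)
-47*(H(l(5, 2), g) + 50) = -47*(-1/(-6 + 6*0) + 50) = -47*(-1/(-6 + 0) + 50) = -47*(-1/(-6) + 50) = -47*(-1*(-1/6) + 50) = -47*(1/6 + 50) = -47*301/6 = -14147/6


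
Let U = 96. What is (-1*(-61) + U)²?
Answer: 24649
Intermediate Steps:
(-1*(-61) + U)² = (-1*(-61) + 96)² = (61 + 96)² = 157² = 24649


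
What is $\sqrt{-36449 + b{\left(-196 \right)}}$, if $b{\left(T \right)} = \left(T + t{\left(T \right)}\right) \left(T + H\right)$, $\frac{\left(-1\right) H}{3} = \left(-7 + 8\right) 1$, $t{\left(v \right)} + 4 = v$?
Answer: $\sqrt{42355} \approx 205.8$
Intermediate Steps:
$t{\left(v \right)} = -4 + v$
$H = -3$ ($H = - 3 \left(-7 + 8\right) 1 = - 3 \cdot 1 \cdot 1 = \left(-3\right) 1 = -3$)
$b{\left(T \right)} = \left(-4 + 2 T\right) \left(-3 + T\right)$ ($b{\left(T \right)} = \left(T + \left(-4 + T\right)\right) \left(T - 3\right) = \left(-4 + 2 T\right) \left(-3 + T\right)$)
$\sqrt{-36449 + b{\left(-196 \right)}} = \sqrt{-36449 + \left(12 - -1960 + 2 \left(-196\right)^{2}\right)} = \sqrt{-36449 + \left(12 + 1960 + 2 \cdot 38416\right)} = \sqrt{-36449 + \left(12 + 1960 + 76832\right)} = \sqrt{-36449 + 78804} = \sqrt{42355}$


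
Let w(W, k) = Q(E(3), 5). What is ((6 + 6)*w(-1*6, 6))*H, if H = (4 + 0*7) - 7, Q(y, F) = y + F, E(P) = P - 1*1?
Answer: -252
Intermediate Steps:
E(P) = -1 + P (E(P) = P - 1 = -1 + P)
Q(y, F) = F + y
w(W, k) = 7 (w(W, k) = 5 + (-1 + 3) = 5 + 2 = 7)
H = -3 (H = (4 + 0) - 7 = 4 - 7 = -3)
((6 + 6)*w(-1*6, 6))*H = ((6 + 6)*7)*(-3) = (12*7)*(-3) = 84*(-3) = -252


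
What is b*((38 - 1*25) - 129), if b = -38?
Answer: 4408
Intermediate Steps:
b*((38 - 1*25) - 129) = -38*((38 - 1*25) - 129) = -38*((38 - 25) - 129) = -38*(13 - 129) = -38*(-116) = 4408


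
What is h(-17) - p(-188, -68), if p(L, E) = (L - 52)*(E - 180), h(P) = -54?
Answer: -59574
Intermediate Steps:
p(L, E) = (-180 + E)*(-52 + L) (p(L, E) = (-52 + L)*(-180 + E) = (-180 + E)*(-52 + L))
h(-17) - p(-188, -68) = -54 - (9360 - 180*(-188) - 52*(-68) - 68*(-188)) = -54 - (9360 + 33840 + 3536 + 12784) = -54 - 1*59520 = -54 - 59520 = -59574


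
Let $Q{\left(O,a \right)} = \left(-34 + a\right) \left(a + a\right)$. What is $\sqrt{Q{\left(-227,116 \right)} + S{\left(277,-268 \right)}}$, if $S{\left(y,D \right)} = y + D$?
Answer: $\sqrt{19033} \approx 137.96$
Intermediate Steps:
$Q{\left(O,a \right)} = 2 a \left(-34 + a\right)$ ($Q{\left(O,a \right)} = \left(-34 + a\right) 2 a = 2 a \left(-34 + a\right)$)
$S{\left(y,D \right)} = D + y$
$\sqrt{Q{\left(-227,116 \right)} + S{\left(277,-268 \right)}} = \sqrt{2 \cdot 116 \left(-34 + 116\right) + \left(-268 + 277\right)} = \sqrt{2 \cdot 116 \cdot 82 + 9} = \sqrt{19024 + 9} = \sqrt{19033}$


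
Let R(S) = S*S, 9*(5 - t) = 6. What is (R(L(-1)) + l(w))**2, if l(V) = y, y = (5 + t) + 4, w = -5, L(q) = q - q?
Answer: 1600/9 ≈ 177.78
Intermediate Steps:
t = 13/3 (t = 5 - 1/9*6 = 5 - 2/3 = 13/3 ≈ 4.3333)
L(q) = 0
R(S) = S**2
y = 40/3 (y = (5 + 13/3) + 4 = 28/3 + 4 = 40/3 ≈ 13.333)
l(V) = 40/3
(R(L(-1)) + l(w))**2 = (0**2 + 40/3)**2 = (0 + 40/3)**2 = (40/3)**2 = 1600/9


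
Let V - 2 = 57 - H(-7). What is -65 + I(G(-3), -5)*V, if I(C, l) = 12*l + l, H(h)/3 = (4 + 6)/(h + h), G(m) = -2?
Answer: -28275/7 ≈ -4039.3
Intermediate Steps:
H(h) = 15/h (H(h) = 3*((4 + 6)/(h + h)) = 3*(10/((2*h))) = 3*(10*(1/(2*h))) = 3*(5/h) = 15/h)
I(C, l) = 13*l
V = 428/7 (V = 2 + (57 - 15/(-7)) = 2 + (57 - 15*(-1)/7) = 2 + (57 - 1*(-15/7)) = 2 + (57 + 15/7) = 2 + 414/7 = 428/7 ≈ 61.143)
-65 + I(G(-3), -5)*V = -65 + (13*(-5))*(428/7) = -65 - 65*428/7 = -65 - 27820/7 = -28275/7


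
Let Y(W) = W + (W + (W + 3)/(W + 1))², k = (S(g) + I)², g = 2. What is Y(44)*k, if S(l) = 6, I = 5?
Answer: 507937309/2025 ≈ 2.5083e+5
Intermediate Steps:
k = 121 (k = (6 + 5)² = 11² = 121)
Y(W) = W + (W + (3 + W)/(1 + W))²
Y(44)*k = (44 + (3 + 44² + 2*44)²/(1 + 44)²)*121 = (44 + (3 + 1936 + 88)²/45²)*121 = (44 + (1/2025)*2027²)*121 = (44 + (1/2025)*4108729)*121 = (44 + 4108729/2025)*121 = (4197829/2025)*121 = 507937309/2025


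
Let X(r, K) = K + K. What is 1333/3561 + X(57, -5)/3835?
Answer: 1015289/2731287 ≈ 0.37173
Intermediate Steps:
X(r, K) = 2*K
1333/3561 + X(57, -5)/3835 = 1333/3561 + (2*(-5))/3835 = 1333*(1/3561) - 10*1/3835 = 1333/3561 - 2/767 = 1015289/2731287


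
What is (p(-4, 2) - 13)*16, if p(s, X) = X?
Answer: -176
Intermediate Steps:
(p(-4, 2) - 13)*16 = (2 - 13)*16 = -11*16 = -176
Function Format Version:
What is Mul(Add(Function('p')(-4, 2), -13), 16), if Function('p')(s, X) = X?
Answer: -176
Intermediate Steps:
Mul(Add(Function('p')(-4, 2), -13), 16) = Mul(Add(2, -13), 16) = Mul(-11, 16) = -176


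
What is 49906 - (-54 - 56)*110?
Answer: 62006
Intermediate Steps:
49906 - (-54 - 56)*110 = 49906 - (-110)*110 = 49906 - 1*(-12100) = 49906 + 12100 = 62006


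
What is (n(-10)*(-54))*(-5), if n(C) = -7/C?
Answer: 189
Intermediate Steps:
(n(-10)*(-54))*(-5) = (-7/(-10)*(-54))*(-5) = (-7*(-1/10)*(-54))*(-5) = ((7/10)*(-54))*(-5) = -189/5*(-5) = 189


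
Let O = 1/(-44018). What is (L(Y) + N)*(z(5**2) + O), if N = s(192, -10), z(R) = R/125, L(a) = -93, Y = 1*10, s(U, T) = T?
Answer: -4533339/220090 ≈ -20.598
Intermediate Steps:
Y = 10
z(R) = R/125 (z(R) = R*(1/125) = R/125)
N = -10
O = -1/44018 ≈ -2.2718e-5
(L(Y) + N)*(z(5**2) + O) = (-93 - 10)*((1/125)*5**2 - 1/44018) = -103*((1/125)*25 - 1/44018) = -103*(1/5 - 1/44018) = -103*44013/220090 = -4533339/220090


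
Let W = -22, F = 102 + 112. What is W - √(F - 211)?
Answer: -22 - √3 ≈ -23.732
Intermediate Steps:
F = 214
W - √(F - 211) = -22 - √(214 - 211) = -22 - √3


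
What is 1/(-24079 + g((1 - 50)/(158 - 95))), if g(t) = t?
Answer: -9/216718 ≈ -4.1529e-5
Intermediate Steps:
1/(-24079 + g((1 - 50)/(158 - 95))) = 1/(-24079 + (1 - 50)/(158 - 95)) = 1/(-24079 - 49/63) = 1/(-24079 - 49*1/63) = 1/(-24079 - 7/9) = 1/(-216718/9) = -9/216718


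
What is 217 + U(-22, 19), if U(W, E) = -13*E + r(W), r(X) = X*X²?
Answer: -10678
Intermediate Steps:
r(X) = X³
U(W, E) = W³ - 13*E (U(W, E) = -13*E + W³ = W³ - 13*E)
217 + U(-22, 19) = 217 + ((-22)³ - 13*19) = 217 + (-10648 - 247) = 217 - 10895 = -10678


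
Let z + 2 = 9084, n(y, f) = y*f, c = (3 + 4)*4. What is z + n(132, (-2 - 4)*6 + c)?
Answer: 8026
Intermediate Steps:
c = 28 (c = 7*4 = 28)
n(y, f) = f*y
z = 9082 (z = -2 + 9084 = 9082)
z + n(132, (-2 - 4)*6 + c) = 9082 + ((-2 - 4)*6 + 28)*132 = 9082 + (-6*6 + 28)*132 = 9082 + (-36 + 28)*132 = 9082 - 8*132 = 9082 - 1056 = 8026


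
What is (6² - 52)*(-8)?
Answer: 128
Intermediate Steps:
(6² - 52)*(-8) = (36 - 52)*(-8) = -16*(-8) = 128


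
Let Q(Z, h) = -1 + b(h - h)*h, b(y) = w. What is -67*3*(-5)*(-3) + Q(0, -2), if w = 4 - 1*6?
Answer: -3012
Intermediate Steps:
w = -2 (w = 4 - 6 = -2)
b(y) = -2
Q(Z, h) = -1 - 2*h
-67*3*(-5)*(-3) + Q(0, -2) = -67*3*(-5)*(-3) + (-1 - 2*(-2)) = -(-1005)*(-3) + (-1 + 4) = -67*45 + 3 = -3015 + 3 = -3012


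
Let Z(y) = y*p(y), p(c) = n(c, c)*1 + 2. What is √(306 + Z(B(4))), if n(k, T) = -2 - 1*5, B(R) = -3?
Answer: √321 ≈ 17.916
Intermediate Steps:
n(k, T) = -7 (n(k, T) = -2 - 5 = -7)
p(c) = -5 (p(c) = -7*1 + 2 = -7 + 2 = -5)
Z(y) = -5*y (Z(y) = y*(-5) = -5*y)
√(306 + Z(B(4))) = √(306 - 5*(-3)) = √(306 + 15) = √321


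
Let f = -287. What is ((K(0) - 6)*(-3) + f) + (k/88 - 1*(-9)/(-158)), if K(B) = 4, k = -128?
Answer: -491005/1738 ≈ -282.51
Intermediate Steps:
((K(0) - 6)*(-3) + f) + (k/88 - 1*(-9)/(-158)) = ((4 - 6)*(-3) - 287) + (-128/88 - 1*(-9)/(-158)) = (-2*(-3) - 287) + (-128*1/88 + 9*(-1/158)) = (6 - 287) + (-16/11 - 9/158) = -281 - 2627/1738 = -491005/1738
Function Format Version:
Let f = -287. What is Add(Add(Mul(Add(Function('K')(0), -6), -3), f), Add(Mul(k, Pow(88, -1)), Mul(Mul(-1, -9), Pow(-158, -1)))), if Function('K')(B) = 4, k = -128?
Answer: Rational(-491005, 1738) ≈ -282.51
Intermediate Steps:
Add(Add(Mul(Add(Function('K')(0), -6), -3), f), Add(Mul(k, Pow(88, -1)), Mul(Mul(-1, -9), Pow(-158, -1)))) = Add(Add(Mul(Add(4, -6), -3), -287), Add(Mul(-128, Pow(88, -1)), Mul(Mul(-1, -9), Pow(-158, -1)))) = Add(Add(Mul(-2, -3), -287), Add(Mul(-128, Rational(1, 88)), Mul(9, Rational(-1, 158)))) = Add(Add(6, -287), Add(Rational(-16, 11), Rational(-9, 158))) = Add(-281, Rational(-2627, 1738)) = Rational(-491005, 1738)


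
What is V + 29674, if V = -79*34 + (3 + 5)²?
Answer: 27052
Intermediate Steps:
V = -2622 (V = -2686 + 8² = -2686 + 64 = -2622)
V + 29674 = -2622 + 29674 = 27052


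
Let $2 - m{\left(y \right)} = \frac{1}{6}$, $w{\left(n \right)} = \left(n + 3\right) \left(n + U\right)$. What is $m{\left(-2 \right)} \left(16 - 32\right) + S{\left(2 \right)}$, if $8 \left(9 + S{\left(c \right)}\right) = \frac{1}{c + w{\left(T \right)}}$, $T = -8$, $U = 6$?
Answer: $- \frac{3679}{96} \approx -38.323$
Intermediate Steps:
$w{\left(n \right)} = \left(3 + n\right) \left(6 + n\right)$ ($w{\left(n \right)} = \left(n + 3\right) \left(n + 6\right) = \left(3 + n\right) \left(6 + n\right)$)
$m{\left(y \right)} = \frac{11}{6}$ ($m{\left(y \right)} = 2 - \frac{1}{6} = \frac{11}{6}$)
$S{\left(c \right)} = -9 + \frac{1}{8 \left(10 + c\right)}$ ($S{\left(c \right)} = -9 + \frac{1}{8 \left(c + \left(18 + \left(-8\right)^{2} + 9 \left(-8\right)\right)\right)} = -9 + \frac{1}{8 \left(c + \left(18 + 64 - 72\right)\right)} = -9 + \frac{1}{8 \left(c + 10\right)} = -9 + \frac{1}{8 \left(10 + c\right)}$)
$m{\left(-2 \right)} \left(16 - 32\right) + S{\left(2 \right)} = \frac{11 \left(16 - 32\right)}{6} + \frac{-719 - 144}{8 \left(10 + 2\right)} = \frac{11}{6} \left(-16\right) + \frac{-719 - 144}{8 \cdot 12} = - \frac{88}{3} + \frac{1}{8} \cdot \frac{1}{12} \left(-863\right) = - \frac{88}{3} - \frac{863}{96} = - \frac{3679}{96}$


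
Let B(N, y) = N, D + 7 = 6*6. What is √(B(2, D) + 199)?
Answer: √201 ≈ 14.177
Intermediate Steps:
D = 29 (D = -7 + 6*6 = -7 + 36 = 29)
√(B(2, D) + 199) = √(2 + 199) = √201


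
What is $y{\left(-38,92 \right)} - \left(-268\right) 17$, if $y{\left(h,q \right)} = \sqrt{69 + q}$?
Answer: $4556 + \sqrt{161} \approx 4568.7$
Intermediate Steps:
$y{\left(-38,92 \right)} - \left(-268\right) 17 = \sqrt{69 + 92} - \left(-268\right) 17 = \sqrt{161} - -4556 = \sqrt{161} + 4556 = 4556 + \sqrt{161}$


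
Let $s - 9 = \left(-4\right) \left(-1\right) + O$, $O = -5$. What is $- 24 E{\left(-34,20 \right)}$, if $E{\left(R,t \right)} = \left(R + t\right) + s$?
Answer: $144$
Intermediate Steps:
$s = 8$ ($s = 9 - 1 = 8$)
$E{\left(R,t \right)} = 8 + R + t$ ($E{\left(R,t \right)} = \left(R + t\right) + 8 = 8 + R + t$)
$- 24 E{\left(-34,20 \right)} = - 24 \left(8 - 34 + 20\right) = \left(-24\right) \left(-6\right) = 144$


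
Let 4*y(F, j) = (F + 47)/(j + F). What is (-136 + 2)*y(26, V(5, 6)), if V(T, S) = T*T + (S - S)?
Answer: -4891/102 ≈ -47.951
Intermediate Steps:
V(T, S) = T² (V(T, S) = T² + 0 = T²)
y(F, j) = (47 + F)/(4*(F + j)) (y(F, j) = ((F + 47)/(j + F))/4 = ((47 + F)/(F + j))/4 = (47 + F)/(4*(F + j)))
(-136 + 2)*y(26, V(5, 6)) = (-136 + 2)*((47 + 26)/(4*(26 + 5²))) = -67*73/(2*(26 + 25)) = -67*73/(2*51) = -134*73/204 = -4891/102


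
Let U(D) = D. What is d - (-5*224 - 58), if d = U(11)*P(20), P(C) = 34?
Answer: 1552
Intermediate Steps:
d = 374 (d = 11*34 = 374)
d - (-5*224 - 58) = 374 - (-5*224 - 58) = 374 - (-1120 - 58) = 374 - 1*(-1178) = 374 + 1178 = 1552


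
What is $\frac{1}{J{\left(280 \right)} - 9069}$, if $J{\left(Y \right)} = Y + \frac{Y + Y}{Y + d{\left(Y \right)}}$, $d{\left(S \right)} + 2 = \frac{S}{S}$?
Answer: $- \frac{279}{2451571} \approx -0.0001138$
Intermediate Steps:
$d{\left(S \right)} = -1$ ($d{\left(S \right)} = -2 + \frac{S}{S} = -2 + 1 = -1$)
$J{\left(Y \right)} = Y + \frac{2 Y}{-1 + Y}$ ($J{\left(Y \right)} = Y + \frac{Y + Y}{Y - 1} = Y + \frac{2 Y}{-1 + Y}$)
$\frac{1}{J{\left(280 \right)} - 9069} = \frac{1}{\frac{280 \left(1 + 280\right)}{-1 + 280} - 9069} = \frac{1}{280 \cdot \frac{1}{279} \cdot 281 - 9069} = \frac{1}{\frac{78680}{279} - 9069} = \frac{1}{- \frac{2451571}{279}} = - \frac{279}{2451571}$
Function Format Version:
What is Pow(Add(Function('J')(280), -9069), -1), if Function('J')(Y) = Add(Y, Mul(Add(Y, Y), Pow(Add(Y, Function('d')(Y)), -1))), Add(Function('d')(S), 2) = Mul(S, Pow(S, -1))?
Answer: Rational(-279, 2451571) ≈ -0.00011380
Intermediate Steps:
Function('d')(S) = -1 (Function('d')(S) = Add(-2, Mul(S, Pow(S, -1))) = Add(-2, 1) = -1)
Function('J')(Y) = Add(Y, Mul(2, Y, Pow(Add(-1, Y), -1))) (Function('J')(Y) = Add(Y, Mul(Add(Y, Y), Pow(Add(Y, -1), -1))) = Add(Y, Mul(Mul(2, Y), Pow(Add(-1, Y), -1))) = Add(Y, Mul(2, Y, Pow(Add(-1, Y), -1))))
Pow(Add(Function('J')(280), -9069), -1) = Pow(Add(Mul(280, Pow(Add(-1, 280), -1), Add(1, 280)), -9069), -1) = Pow(Add(Mul(280, Pow(279, -1), 281), -9069), -1) = Pow(Add(Mul(280, Rational(1, 279), 281), -9069), -1) = Pow(Add(Rational(78680, 279), -9069), -1) = Pow(Rational(-2451571, 279), -1) = Rational(-279, 2451571)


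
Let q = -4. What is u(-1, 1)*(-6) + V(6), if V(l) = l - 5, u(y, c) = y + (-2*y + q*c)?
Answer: 19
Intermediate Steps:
u(y, c) = -y - 4*c (u(y, c) = y + (-2*y - 4*c) = y + (-4*c - 2*y) = -y - 4*c)
V(l) = -5 + l
u(-1, 1)*(-6) + V(6) = (-1*(-1) - 4*1)*(-6) + (-5 + 6) = (1 - 4)*(-6) + 1 = -3*(-6) + 1 = 18 + 1 = 19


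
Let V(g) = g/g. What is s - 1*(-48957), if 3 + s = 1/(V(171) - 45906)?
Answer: 2247233369/45905 ≈ 48954.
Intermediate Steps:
V(g) = 1
s = -137716/45905 (s = -3 + 1/(1 - 45906) = -3 + 1/(-45905) = -3 - 1/45905 = -137716/45905 ≈ -3.0000)
s - 1*(-48957) = -137716/45905 - 1*(-48957) = -137716/45905 + 48957 = 2247233369/45905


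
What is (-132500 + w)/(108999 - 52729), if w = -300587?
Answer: -433087/56270 ≈ -7.6966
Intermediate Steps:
(-132500 + w)/(108999 - 52729) = (-132500 - 300587)/(108999 - 52729) = -433087/56270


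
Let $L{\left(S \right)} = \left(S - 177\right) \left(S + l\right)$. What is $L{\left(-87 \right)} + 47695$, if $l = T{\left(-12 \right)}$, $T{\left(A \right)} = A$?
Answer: $73831$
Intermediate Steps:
$l = -12$
$L{\left(S \right)} = \left(-177 + S\right) \left(-12 + S\right)$ ($L{\left(S \right)} = \left(S - 177\right) \left(S - 12\right) = \left(-177 + S\right) \left(-12 + S\right)$)
$L{\left(-87 \right)} + 47695 = \left(2124 + \left(-87\right)^{2} - -16443\right) + 47695 = \left(2124 + 7569 + 16443\right) + 47695 = 26136 + 47695 = 73831$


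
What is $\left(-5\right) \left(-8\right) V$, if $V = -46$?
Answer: $-1840$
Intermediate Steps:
$\left(-5\right) \left(-8\right) V = \left(-5\right) \left(-8\right) \left(-46\right) = 40 \left(-46\right) = -1840$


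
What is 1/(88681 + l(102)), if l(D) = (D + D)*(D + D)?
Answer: 1/130297 ≈ 7.6748e-6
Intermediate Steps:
l(D) = 4*D² (l(D) = (2*D)*(2*D) = 4*D²)
1/(88681 + l(102)) = 1/(88681 + 4*102²) = 1/(88681 + 4*10404) = 1/(88681 + 41616) = 1/130297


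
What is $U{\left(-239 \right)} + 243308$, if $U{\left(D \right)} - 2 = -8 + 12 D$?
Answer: $240434$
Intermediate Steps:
$U{\left(D \right)} = -6 + 12 D$ ($U{\left(D \right)} = 2 + \left(-8 + 12 D\right) = -6 + 12 D$)
$U{\left(-239 \right)} + 243308 = \left(-6 + 12 \left(-239\right)\right) + 243308 = \left(-6 - 2868\right) + 243308 = -2874 + 243308 = 240434$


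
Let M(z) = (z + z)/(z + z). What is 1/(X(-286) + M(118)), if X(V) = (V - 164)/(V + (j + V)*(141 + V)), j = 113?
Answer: 24799/24349 ≈ 1.0185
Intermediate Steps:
M(z) = 1 (M(z) = (2*z)/((2*z)) = (2*z)*(1/(2*z)) = 1)
X(V) = (-164 + V)/(V + (113 + V)*(141 + V)) (X(V) = (V - 164)/(V + (113 + V)*(141 + V)) = (-164 + V)/(V + (113 + V)*(141 + V)))
1/(X(-286) + M(118)) = 1/((-164 - 286)/(15933 + (-286)**2 + 255*(-286)) + 1) = 1/(-450/(15933 + 81796 - 72930) + 1) = 1/(-450/24799 + 1) = 1/(24349/24799) = 24799/24349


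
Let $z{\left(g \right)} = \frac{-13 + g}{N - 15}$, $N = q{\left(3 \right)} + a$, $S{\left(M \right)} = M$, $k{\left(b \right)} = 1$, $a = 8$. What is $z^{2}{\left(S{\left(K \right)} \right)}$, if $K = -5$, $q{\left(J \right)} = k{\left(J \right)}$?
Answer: $9$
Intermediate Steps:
$q{\left(J \right)} = 1$
$N = 9$ ($N = 1 + 8 = 9$)
$z{\left(g \right)} = \frac{13}{6} - \frac{g}{6}$ ($z{\left(g \right)} = \frac{-13 + g}{9 - 15} = \frac{-13 + g}{-6} = \left(-13 + g\right) \left(- \frac{1}{6}\right) = \frac{13}{6} - \frac{g}{6}$)
$z^{2}{\left(S{\left(K \right)} \right)} = \left(\frac{13}{6} - - \frac{5}{6}\right)^{2} = \left(\frac{13}{6} + \frac{5}{6}\right)^{2} = 3^{2} = 9$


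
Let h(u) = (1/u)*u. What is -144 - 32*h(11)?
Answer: -176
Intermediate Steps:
h(u) = 1 (h(u) = u/u = 1)
-144 - 32*h(11) = -144 - 32*1 = -144 - 32 = -176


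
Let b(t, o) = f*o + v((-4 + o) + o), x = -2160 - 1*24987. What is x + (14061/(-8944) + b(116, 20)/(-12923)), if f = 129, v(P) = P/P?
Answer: -72975464317/2687984 ≈ -27149.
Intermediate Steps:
v(P) = 1
x = -27147 (x = -2160 - 24987 = -27147)
b(t, o) = 1 + 129*o (b(t, o) = 129*o + 1 = 1 + 129*o)
x + (14061/(-8944) + b(116, 20)/(-12923)) = -27147 + (14061/(-8944) + (1 + 129*20)/(-12923)) = -27147 + (14061*(-1/8944) + (1 + 2580)*(-1/12923)) = -27147 + (-327/208 + 2581*(-1/12923)) = -27147 + (-327/208 - 2581/12923) = -27147 - 4762669/2687984 = -72975464317/2687984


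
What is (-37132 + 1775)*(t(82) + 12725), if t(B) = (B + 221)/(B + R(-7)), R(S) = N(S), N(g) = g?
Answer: -11251516682/25 ≈ -4.5006e+8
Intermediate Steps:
R(S) = S
t(B) = (221 + B)/(-7 + B) (t(B) = (B + 221)/(B - 7) = (221 + B)/(-7 + B))
(-37132 + 1775)*(t(82) + 12725) = (-37132 + 1775)*((221 + 82)/(-7 + 82) + 12725) = -35357*(303/75 + 12725) = -35357*((1/75)*303 + 12725) = -35357*(101/25 + 12725) = -35357*318226/25 = -11251516682/25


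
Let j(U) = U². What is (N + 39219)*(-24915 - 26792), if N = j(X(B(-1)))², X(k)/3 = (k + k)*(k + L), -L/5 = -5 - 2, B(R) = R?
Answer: -89552939412225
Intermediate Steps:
L = 35 (L = -5*(-5 - 2) = -5*(-7) = 35)
X(k) = 6*k*(35 + k) (X(k) = 3*((k + k)*(k + 35)) = 3*((2*k)*(35 + k)) = 3*(2*k*(35 + k)) = 6*k*(35 + k))
N = 1731891456 (N = ((6*(-1)*(35 - 1))²)² = ((6*(-1)*34)²)² = ((-204)²)² = 41616² = 1731891456)
(N + 39219)*(-24915 - 26792) = (1731891456 + 39219)*(-24915 - 26792) = 1731930675*(-51707) = -89552939412225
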